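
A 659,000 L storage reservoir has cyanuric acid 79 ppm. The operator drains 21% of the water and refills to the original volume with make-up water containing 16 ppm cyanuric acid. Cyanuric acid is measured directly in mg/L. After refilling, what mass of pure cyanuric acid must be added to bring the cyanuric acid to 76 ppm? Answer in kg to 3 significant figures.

6.74 kg

After draining 21% and refilling: 79 × 0.79 + 16 × 0.21 = 65.77 ppm.
Deficit to target: 76 − 65.77 = 10.23 mg/L.
Mass: 10.23 mg/L × 659,000 L = 6742 g cyanuric acid.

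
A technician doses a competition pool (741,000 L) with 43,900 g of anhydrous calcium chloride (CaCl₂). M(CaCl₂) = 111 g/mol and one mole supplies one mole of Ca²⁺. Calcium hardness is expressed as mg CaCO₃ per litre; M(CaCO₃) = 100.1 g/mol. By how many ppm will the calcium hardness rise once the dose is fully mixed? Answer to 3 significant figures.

53.4 ppm

Moles of Ca²⁺: 43,900 g ÷ 111 g/mol = 395.5 mol.
As CaCO₃: 395.5 mol × 100.1 g/mol = 39,590 g.
Rise: 39,590 g / 741,000 L × 1000 = 53.43 mg/L.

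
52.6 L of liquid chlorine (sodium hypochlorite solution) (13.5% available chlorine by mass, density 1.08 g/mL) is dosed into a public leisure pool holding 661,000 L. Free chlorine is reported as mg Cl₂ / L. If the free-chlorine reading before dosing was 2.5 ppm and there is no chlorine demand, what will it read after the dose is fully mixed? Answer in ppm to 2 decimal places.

14.10 ppm

Mass of solution: 52.6 L × 1000 mL/L × 1.08 g/mL = 56,810 g.
Available chlorine delivered: 56,810 g × 0.135 = 7669 g as Cl₂.
Concentration rise: 7669 g / 661,000 L = 11.6 mg/L = 11.60 ppm.
Final FC: 2.5 + 11.60 = 14.10 ppm.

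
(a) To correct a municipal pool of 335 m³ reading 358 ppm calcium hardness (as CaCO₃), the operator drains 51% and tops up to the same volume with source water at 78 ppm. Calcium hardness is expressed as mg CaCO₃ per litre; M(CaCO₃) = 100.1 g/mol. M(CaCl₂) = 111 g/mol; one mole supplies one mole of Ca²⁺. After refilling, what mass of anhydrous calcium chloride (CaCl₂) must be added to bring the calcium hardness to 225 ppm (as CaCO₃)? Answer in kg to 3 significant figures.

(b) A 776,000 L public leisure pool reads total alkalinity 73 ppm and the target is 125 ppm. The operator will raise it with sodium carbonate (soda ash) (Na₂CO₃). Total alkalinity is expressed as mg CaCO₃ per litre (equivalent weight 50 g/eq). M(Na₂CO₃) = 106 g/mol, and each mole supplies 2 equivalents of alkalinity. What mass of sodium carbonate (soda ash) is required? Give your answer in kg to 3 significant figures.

(a) 3.64 kg; (b) 42.8 kg

(a) Volume: 335 m³ = 335,000 L.
(a) After draining 51% and refilling: 358 × 0.49 + 78 × 0.51 = 215.2 ppm.
(a) Deficit to target: 225 − 215.2 = 9.8 mg/L.
(a) As CaCO₃: 9.8 mg/L × 335,000 L = 3283 g; ÷ 100.1 = 32.8 mol Ca²⁺.
(a) Mass: 32.8 × 111 = 3640 g.

(b) Alkalinity to add: (125 − 73) = 52 mg/L as CaCO₃ × 776,000 L = 40,350 g as CaCO₃.
(b) Equivalents: 40,350 g ÷ 50 g/eq = 807 eq.
(b) Each mole of Na₂CO₃ supplies 2 eq, so 807 / 2 = 403.5 mol.
(b) Mass: 403.5 mol × 106 g/mol = 42,770 g.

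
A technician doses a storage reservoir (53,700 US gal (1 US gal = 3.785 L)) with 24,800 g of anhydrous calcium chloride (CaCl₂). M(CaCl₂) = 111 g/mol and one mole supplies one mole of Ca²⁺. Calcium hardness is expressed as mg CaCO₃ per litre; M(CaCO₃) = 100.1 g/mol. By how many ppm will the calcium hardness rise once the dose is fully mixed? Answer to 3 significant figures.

110 ppm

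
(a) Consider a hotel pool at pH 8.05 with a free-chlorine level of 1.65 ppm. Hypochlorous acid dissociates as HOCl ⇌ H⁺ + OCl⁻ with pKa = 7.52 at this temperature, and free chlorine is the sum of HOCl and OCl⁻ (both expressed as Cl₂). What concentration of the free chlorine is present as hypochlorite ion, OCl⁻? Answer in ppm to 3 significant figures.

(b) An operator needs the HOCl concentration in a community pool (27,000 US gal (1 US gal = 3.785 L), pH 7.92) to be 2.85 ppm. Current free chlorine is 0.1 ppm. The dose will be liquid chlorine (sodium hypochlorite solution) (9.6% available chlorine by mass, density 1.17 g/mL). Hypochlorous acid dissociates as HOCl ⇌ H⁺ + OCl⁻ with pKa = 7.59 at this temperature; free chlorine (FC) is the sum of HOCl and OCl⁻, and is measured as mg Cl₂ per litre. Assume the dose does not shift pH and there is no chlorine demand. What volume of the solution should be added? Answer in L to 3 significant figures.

(a) 1.27 ppm; (b) 8.05 L

(a) [OCl⁻]/[HOCl] = 10^(pH − pKa) = 10^(8.05 − 7.52) = 10^0.53 = 3.388.
(a) Fraction as HOCl = 1 / (1 + 3.388) = 0.2279.
(a) OCl⁻ = (1 − 0.2279) × 1.65 ppm = 1.274 ppm.

(b) Volume: 27,000 US gal × 3.785 L/gal = 102,195 L.
(b) [OCl⁻]/[HOCl] = 10^(pH − pKa) = 10^(7.92 − 7.59) = 2.138; fraction as HOCl = 1/(1 + 2.138) = 0.3187.
(b) Free chlorine required for 2.85 ppm HOCl: 2.85 / 0.3187 = 8.943 ppm.
(b) FC to add: 8.943 − 0.1 = 8.843 mg/L as Cl₂.
(b) Cl₂ equivalent: 8.843 mg/L × 102,195 L = 903.7 g.
(b) Product at 9.6% available Cl: 903.7 / 0.096 = 9414 g.
(b) Volume: 9414 g ÷ 1.17 g/mL = 8046 mL.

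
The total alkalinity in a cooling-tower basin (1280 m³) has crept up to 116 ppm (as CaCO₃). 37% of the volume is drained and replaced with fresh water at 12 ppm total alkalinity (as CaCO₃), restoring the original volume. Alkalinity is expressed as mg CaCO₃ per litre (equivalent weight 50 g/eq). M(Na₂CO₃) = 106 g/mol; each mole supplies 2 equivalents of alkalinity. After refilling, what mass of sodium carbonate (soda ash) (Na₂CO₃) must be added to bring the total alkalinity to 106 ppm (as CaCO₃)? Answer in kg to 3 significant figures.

38.6 kg

Volume: 1280 m³ = 1,280,000 L.
After draining 37% and refilling: 116 × 0.63 + 12 × 0.37 = 77.52 ppm.
Deficit to target: 106 − 77.52 = 28.48 mg/L.
As CaCO₃: 28.48 mg/L × 1,280,000 L = 36,450 g; ÷ 50 g/eq ÷ 2 = 364.5 mol Na₂CO₃.
Mass: 364.5 × 106 = 38,640 g.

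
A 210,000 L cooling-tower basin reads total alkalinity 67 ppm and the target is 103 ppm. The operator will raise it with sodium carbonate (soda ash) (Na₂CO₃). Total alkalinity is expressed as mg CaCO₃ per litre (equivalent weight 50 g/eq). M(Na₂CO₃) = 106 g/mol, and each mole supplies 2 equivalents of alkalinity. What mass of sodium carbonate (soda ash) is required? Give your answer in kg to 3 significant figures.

8.01 kg

Alkalinity to add: (103 − 67) = 36 mg/L as CaCO₃ × 210,000 L = 7560 g as CaCO₃.
Equivalents: 7560 g ÷ 50 g/eq = 151.2 eq.
Each mole of Na₂CO₃ supplies 2 eq, so 151.2 / 2 = 75.6 mol.
Mass: 75.6 mol × 106 g/mol = 8014 g.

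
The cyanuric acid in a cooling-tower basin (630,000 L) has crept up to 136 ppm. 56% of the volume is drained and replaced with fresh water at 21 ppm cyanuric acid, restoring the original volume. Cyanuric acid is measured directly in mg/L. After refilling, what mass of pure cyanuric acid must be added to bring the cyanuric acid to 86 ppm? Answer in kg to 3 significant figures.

9.07 kg

After draining 56% and refilling: 136 × 0.44 + 21 × 0.56 = 71.6 ppm.
Deficit to target: 86 − 71.6 = 14.4 mg/L.
Mass: 14.4 mg/L × 630,000 L = 9072 g cyanuric acid.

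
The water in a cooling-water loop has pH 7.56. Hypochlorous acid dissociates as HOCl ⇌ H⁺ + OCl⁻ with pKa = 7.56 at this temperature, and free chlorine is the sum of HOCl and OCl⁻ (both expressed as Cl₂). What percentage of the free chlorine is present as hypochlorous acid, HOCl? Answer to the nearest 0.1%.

50.0%

[OCl⁻]/[HOCl] = 10^(pH − pKa) = 10^(7.56 − 7.56) = 10^0.00 = 1.
Fraction as HOCl = 1 / (1 + 1) = 0.5.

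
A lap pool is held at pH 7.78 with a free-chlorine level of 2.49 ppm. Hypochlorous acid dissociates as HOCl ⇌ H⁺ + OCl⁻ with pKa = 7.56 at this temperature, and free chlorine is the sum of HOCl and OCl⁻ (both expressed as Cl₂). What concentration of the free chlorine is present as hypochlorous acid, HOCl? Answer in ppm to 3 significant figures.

[OCl⁻]/[HOCl] = 10^(pH − pKa) = 10^(7.78 − 7.56) = 10^0.22 = 1.66.
Fraction as HOCl = 1 / (1 + 1.66) = 0.376.
HOCl = 0.376 × 2.49 ppm = 0.9362 ppm.

0.936 ppm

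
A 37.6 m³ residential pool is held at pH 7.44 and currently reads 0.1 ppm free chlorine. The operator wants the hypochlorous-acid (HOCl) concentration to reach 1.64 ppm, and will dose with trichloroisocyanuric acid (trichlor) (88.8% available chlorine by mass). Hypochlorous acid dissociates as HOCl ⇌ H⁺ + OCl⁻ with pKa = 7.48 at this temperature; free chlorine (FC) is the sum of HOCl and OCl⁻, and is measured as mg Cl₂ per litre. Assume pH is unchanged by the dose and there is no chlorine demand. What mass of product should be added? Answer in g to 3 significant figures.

129 g

Volume: 37.6 m³ = 37,600 L.
[OCl⁻]/[HOCl] = 10^(pH − pKa) = 10^(7.44 − 7.48) = 0.912; fraction as HOCl = 1/(1 + 0.912) = 0.523.
Free chlorine required for 1.64 ppm HOCl: 1.64 / 0.523 = 3.136 ppm.
FC to add: 3.136 − 0.1 = 3.036 mg/L as Cl₂.
Cl₂ equivalent: 3.036 mg/L × 37,600 L = 114.1 g.
Product at 88.8% available Cl: 114.1 / 0.888 = 128.5 g.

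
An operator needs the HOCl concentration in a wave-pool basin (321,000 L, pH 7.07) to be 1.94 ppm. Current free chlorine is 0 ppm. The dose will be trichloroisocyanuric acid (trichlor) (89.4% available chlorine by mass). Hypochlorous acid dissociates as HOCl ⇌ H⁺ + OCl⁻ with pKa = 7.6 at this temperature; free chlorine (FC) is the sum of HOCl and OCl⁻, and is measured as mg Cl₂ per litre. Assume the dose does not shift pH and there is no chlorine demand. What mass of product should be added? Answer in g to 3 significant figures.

902 g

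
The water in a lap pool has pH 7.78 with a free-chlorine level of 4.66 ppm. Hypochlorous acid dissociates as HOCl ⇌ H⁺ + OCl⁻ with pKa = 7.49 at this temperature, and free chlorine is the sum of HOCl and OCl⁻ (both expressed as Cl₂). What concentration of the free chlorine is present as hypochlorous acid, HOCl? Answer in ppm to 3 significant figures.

[OCl⁻]/[HOCl] = 10^(pH − pKa) = 10^(7.78 − 7.49) = 10^0.29 = 1.95.
Fraction as HOCl = 1 / (1 + 1.95) = 0.339.
HOCl = 0.339 × 4.66 ppm = 1.58 ppm.

1.58 ppm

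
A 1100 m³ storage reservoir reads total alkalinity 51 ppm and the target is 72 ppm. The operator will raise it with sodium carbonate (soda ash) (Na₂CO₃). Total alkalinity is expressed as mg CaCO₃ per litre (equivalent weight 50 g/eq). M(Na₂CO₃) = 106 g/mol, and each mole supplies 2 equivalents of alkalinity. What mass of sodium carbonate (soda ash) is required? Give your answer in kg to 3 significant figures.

24.5 kg

Volume: 1100 m³ = 1,100,000 L.
Alkalinity to add: (72 − 51) = 21 mg/L as CaCO₃ × 1,100,000 L = 23,100 g as CaCO₃.
Equivalents: 23,100 g ÷ 50 g/eq = 462 eq.
Each mole of Na₂CO₃ supplies 2 eq, so 462 / 2 = 231 mol.
Mass: 231 mol × 106 g/mol = 24,490 g.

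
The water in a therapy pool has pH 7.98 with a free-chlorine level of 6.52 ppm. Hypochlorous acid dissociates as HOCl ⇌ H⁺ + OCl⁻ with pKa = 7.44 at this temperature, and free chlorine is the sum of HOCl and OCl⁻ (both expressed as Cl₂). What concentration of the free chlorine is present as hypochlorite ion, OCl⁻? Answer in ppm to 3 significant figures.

5.06 ppm

[OCl⁻]/[HOCl] = 10^(pH − pKa) = 10^(7.98 − 7.44) = 10^0.54 = 3.467.
Fraction as HOCl = 1 / (1 + 3.467) = 0.2238.
OCl⁻ = (1 − 0.2238) × 6.52 ppm = 5.061 ppm.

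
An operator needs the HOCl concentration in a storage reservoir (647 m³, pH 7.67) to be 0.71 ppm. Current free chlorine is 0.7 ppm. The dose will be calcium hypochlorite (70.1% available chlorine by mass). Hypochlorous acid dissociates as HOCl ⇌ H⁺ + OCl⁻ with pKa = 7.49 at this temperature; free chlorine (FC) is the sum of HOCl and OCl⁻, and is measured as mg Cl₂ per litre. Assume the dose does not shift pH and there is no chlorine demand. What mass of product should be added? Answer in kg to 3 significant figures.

Volume: 647 m³ = 647,000 L.
[OCl⁻]/[HOCl] = 10^(pH − pKa) = 10^(7.67 − 7.49) = 1.514; fraction as HOCl = 1/(1 + 1.514) = 0.3978.
Free chlorine required for 0.71 ppm HOCl: 0.71 / 0.3978 = 1.785 ppm.
FC to add: 1.785 − 0.7 = 1.085 mg/L as Cl₂.
Cl₂ equivalent: 1.085 mg/L × 647,000 L = 701.8 g.
Product at 70.1% available Cl: 701.8 / 0.701 = 1001 g.

1.00 kg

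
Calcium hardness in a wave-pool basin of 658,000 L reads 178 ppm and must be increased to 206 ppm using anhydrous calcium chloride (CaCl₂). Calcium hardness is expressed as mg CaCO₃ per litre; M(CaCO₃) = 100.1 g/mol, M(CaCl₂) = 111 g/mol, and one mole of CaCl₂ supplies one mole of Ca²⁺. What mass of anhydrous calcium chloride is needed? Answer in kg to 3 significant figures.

Hardness to add: (206 − 178) = 28 mg/L as CaCO₃ × 658,000 L = 18,420 g as CaCO₃.
Moles of Ca²⁺ (1 mol Ca²⁺ ≡ 1 mol CaCO₃): 18,420 / 100.1 g/mol = 184.1 mol.
Mass of CaCl₂: 184.1 × 111 = 20,430 g.

20.4 kg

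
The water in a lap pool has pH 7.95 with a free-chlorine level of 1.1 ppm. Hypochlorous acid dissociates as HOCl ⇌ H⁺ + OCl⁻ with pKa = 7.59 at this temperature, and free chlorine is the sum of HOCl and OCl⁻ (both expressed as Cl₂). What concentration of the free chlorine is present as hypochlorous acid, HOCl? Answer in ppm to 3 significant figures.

[OCl⁻]/[HOCl] = 10^(pH − pKa) = 10^(7.95 − 7.59) = 10^0.36 = 2.291.
Fraction as HOCl = 1 / (1 + 2.291) = 0.3039.
HOCl = 0.3039 × 1.1 ppm = 0.3343 ppm.

0.334 ppm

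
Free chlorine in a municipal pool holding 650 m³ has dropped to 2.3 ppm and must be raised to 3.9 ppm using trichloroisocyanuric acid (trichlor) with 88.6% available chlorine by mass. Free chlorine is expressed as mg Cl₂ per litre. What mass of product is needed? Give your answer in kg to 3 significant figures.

Volume: 650 m³ = 650,000 L.
Chlorine deficit: 3.9 − 2.3 = 1.6 ppm = 1.6 mg/L as Cl₂.
Cl₂ equivalent needed: 1.6 mg/L × 650,000 L = 1,040,000 mg = 1040 g.
Product at 88.6% available chlorine: 1040 / 0.886 = 1174 g.

1.17 kg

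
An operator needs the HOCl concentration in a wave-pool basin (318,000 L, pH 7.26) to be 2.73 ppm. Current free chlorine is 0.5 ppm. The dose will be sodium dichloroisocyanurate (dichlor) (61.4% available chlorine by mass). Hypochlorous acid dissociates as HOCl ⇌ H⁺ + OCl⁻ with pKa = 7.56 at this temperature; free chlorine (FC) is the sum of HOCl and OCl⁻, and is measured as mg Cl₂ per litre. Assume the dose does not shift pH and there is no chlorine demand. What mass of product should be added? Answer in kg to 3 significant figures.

1.86 kg

[OCl⁻]/[HOCl] = 10^(pH − pKa) = 10^(7.26 − 7.56) = 0.5012; fraction as HOCl = 1/(1 + 0.5012) = 0.6661.
Free chlorine required for 2.73 ppm HOCl: 2.73 / 0.6661 = 4.098 ppm.
FC to add: 4.098 − 0.5 = 3.598 mg/L as Cl₂.
Cl₂ equivalent: 3.598 mg/L × 318,000 L = 1144 g.
Product at 61.4% available Cl: 1144 / 0.614 = 1864 g.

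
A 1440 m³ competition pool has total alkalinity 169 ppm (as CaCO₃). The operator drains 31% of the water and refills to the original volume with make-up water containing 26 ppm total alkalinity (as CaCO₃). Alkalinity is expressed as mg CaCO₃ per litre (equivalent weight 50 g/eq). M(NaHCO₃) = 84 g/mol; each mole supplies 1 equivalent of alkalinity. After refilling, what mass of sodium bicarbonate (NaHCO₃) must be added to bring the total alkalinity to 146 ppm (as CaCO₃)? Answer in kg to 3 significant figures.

Volume: 1440 m³ = 1,440,000 L.
After draining 31% and refilling: 169 × 0.69 + 26 × 0.31 = 124.67 ppm.
Deficit to target: 146 − 124.67 = 21.33 mg/L.
As CaCO₃: 21.33 mg/L × 1,440,000 L = 30,720 g; ÷ 50 g/eq ÷ 1 = 614.3 mol NaHCO₃.
Mass: 614.3 × 84 = 51,600 g.

51.6 kg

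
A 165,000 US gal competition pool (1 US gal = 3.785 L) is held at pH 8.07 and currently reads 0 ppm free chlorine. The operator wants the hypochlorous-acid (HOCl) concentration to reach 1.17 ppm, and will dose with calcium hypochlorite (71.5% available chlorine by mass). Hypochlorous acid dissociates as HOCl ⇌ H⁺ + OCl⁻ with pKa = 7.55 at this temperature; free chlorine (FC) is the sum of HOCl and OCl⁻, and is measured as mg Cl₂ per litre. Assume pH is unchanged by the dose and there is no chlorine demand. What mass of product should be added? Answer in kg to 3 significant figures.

4.41 kg

Volume: 165,000 US gal × 3.785 L/gal = 624,525 L.
[OCl⁻]/[HOCl] = 10^(pH − pKa) = 10^(8.07 − 7.55) = 3.311; fraction as HOCl = 1/(1 + 3.311) = 0.2319.
Free chlorine required for 1.17 ppm HOCl: 1.17 / 0.2319 = 5.044 ppm.
FC to add: 5.044 − 0 = 5.044 mg/L as Cl₂.
Cl₂ equivalent: 5.044 mg/L × 624,525 L = 3150 g.
Product at 71.5% available Cl: 3150 / 0.715 = 4406 g.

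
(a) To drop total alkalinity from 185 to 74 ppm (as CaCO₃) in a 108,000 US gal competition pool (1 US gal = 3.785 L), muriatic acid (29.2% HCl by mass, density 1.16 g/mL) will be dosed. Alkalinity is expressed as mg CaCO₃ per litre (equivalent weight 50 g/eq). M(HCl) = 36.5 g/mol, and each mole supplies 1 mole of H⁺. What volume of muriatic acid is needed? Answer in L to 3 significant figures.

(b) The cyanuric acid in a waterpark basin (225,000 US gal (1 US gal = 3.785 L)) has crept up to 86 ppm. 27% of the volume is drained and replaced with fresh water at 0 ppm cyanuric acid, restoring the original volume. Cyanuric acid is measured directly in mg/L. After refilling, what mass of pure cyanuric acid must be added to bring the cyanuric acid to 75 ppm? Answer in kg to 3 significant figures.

(a) 97.8 L; (b) 10.4 kg

(a) Volume: 108,000 US gal × 3.785 L/gal = 408,780 L.
(a) Alkalinity to neutralize: (185 − 74) = 111 mg/L as CaCO₃ × 408,780 L = 45,370 g as CaCO₃.
(a) Equivalents of H⁺ required: 45,370 ÷ 50 g/eq = 907.5 eq = 907.5 mol HCl.
(a) Mass of HCl: 907.5 × 36.5 = 33,120 g.
(a) Mass of 29.2% solution: 33,120 / 0.292 = 113,400 g.
(a) Volume: 113,400 g ÷ 1.16 g/mL = 97,790 mL.

(b) Volume: 225,000 US gal × 3.785 L/gal = 851,625 L.
(b) After draining 27% and refilling: 86 × 0.73 + 0 × 0.27 = 62.78 ppm.
(b) Deficit to target: 75 − 62.78 = 12.22 mg/L.
(b) Mass: 12.22 mg/L × 851,625 L = 10,410 g cyanuric acid.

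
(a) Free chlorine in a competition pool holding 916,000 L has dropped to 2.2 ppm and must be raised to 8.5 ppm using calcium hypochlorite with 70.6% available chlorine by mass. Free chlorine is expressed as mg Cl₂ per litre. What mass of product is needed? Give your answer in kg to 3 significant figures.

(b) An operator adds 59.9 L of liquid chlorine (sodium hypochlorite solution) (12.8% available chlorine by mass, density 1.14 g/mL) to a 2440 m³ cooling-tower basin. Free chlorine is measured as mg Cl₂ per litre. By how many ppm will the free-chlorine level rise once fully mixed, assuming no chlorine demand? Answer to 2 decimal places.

(a) 8.17 kg; (b) 3.58 ppm

(a) Chlorine deficit: 8.5 − 2.2 = 6.3 ppm = 6.3 mg/L as Cl₂.
(a) Cl₂ equivalent needed: 6.3 mg/L × 916,000 L = 5,771,000 mg = 5771 g.
(a) Product at 70.6% available chlorine: 5771 / 0.706 = 8174 g.

(b) Volume: 2440 m³ = 2,440,000 L.
(b) Mass of solution: 59.9 L × 1000 mL/L × 1.14 g/mL = 68,290 g.
(b) Available chlorine delivered: 68,290 g × 0.128 = 8741 g as Cl₂.
(b) Concentration rise: 8741 g / 2,440,000 L = 3.582 mg/L = 3.58 ppm.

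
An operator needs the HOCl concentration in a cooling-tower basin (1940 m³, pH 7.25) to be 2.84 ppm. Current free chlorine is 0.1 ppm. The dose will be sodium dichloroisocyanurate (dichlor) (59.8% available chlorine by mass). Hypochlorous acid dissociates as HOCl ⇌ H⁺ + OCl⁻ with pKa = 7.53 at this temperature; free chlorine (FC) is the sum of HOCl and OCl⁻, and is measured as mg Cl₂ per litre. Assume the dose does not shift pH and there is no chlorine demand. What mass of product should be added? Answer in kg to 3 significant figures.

13.7 kg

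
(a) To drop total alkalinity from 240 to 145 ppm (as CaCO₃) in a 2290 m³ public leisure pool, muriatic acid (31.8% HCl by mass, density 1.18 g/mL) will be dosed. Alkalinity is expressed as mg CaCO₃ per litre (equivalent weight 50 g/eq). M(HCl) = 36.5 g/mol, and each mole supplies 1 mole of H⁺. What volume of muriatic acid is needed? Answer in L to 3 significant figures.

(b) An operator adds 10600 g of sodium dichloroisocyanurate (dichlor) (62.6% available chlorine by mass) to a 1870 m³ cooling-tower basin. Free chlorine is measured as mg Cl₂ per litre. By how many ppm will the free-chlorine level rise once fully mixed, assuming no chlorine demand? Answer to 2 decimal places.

(a) Volume: 2290 m³ = 2,290,000 L.
(a) Alkalinity to neutralize: (240 − 145) = 95 mg/L as CaCO₃ × 2,290,000 L = 217,600 g as CaCO₃.
(a) Equivalents of H⁺ required: 217,600 ÷ 50 g/eq = 4351 eq = 4351 mol HCl.
(a) Mass of HCl: 4351 × 36.5 = 158,800 g.
(a) Mass of 31.8% solution: 158,800 / 0.318 = 499,400 g.
(a) Volume: 499,400 g ÷ 1.18 g/mL = 423,200 mL.

(b) Volume: 1870 m³ = 1,870,000 L.
(b) Available chlorine delivered: 10,600 g × 0.626 = 6636 g as Cl₂.
(b) Concentration rise: 6636 g / 1,870,000 L = 3.548 mg/L = 3.55 ppm.

(a) 423 L; (b) 3.55 ppm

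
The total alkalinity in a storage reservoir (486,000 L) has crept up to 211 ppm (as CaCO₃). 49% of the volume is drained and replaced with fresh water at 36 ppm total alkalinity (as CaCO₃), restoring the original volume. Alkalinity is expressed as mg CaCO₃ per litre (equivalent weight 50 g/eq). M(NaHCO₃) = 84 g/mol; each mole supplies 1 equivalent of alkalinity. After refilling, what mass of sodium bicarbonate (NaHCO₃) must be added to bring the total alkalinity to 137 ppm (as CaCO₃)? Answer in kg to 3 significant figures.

9.59 kg

After draining 49% and refilling: 211 × 0.51 + 36 × 0.49 = 125.25 ppm.
Deficit to target: 137 − 125.25 = 11.75 mg/L.
As CaCO₃: 11.75 mg/L × 486,000 L = 5710 g; ÷ 50 g/eq ÷ 1 = 114.2 mol NaHCO₃.
Mass: 114.2 × 84 = 9594 g.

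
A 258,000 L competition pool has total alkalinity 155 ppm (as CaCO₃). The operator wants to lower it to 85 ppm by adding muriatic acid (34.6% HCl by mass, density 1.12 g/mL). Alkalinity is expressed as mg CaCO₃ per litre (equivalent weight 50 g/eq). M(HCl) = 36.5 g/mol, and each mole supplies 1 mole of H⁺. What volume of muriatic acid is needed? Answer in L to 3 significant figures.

Alkalinity to neutralize: (155 − 85) = 70 mg/L as CaCO₃ × 258,000 L = 18,060 g as CaCO₃.
Equivalents of H⁺ required: 18,060 ÷ 50 g/eq = 361.2 eq = 361.2 mol HCl.
Mass of HCl: 361.2 × 36.5 = 13,180 g.
Mass of 34.6% solution: 13,180 / 0.346 = 38,100 g.
Volume: 38,100 g ÷ 1.12 g/mL = 34,020 mL.

34.0 L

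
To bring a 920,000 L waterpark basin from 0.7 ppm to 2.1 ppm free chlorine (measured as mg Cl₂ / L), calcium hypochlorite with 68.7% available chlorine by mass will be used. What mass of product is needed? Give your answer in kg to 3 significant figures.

Chlorine deficit: 2.1 − 0.7 = 1.4 ppm = 1.4 mg/L as Cl₂.
Cl₂ equivalent needed: 1.4 mg/L × 920,000 L = 1,288,000 mg = 1288 g.
Product at 68.7% available chlorine: 1288 / 0.687 = 1875 g.

1.87 kg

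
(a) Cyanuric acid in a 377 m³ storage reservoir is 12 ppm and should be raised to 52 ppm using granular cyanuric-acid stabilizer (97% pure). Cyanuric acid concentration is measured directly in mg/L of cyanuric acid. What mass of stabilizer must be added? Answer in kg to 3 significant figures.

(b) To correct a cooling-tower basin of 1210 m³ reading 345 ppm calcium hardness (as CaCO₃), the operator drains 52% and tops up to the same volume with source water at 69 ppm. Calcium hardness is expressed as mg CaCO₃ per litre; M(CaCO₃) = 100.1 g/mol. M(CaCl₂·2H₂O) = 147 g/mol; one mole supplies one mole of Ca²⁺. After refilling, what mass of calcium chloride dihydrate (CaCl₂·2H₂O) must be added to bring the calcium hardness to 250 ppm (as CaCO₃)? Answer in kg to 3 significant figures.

(a) 15.5 kg; (b) 86.2 kg

(a) Volume: 377 m³ = 377,000 L.
(a) CYA to add: (52 − 12) = 40 mg/L × 377,000 L = 15,080 g cyanuric acid.
(a) At 97% purity: 15,080 / 0.97 = 15,550 g product.

(b) Volume: 1210 m³ = 1,210,000 L.
(b) After draining 52% and refilling: 345 × 0.48 + 69 × 0.52 = 201.48 ppm.
(b) Deficit to target: 250 − 201.48 = 48.52 mg/L.
(b) As CaCO₃: 48.52 mg/L × 1,210,000 L = 58,710 g; ÷ 100.1 = 586.5 mol Ca²⁺.
(b) Mass: 586.5 × 147 = 86,220 g.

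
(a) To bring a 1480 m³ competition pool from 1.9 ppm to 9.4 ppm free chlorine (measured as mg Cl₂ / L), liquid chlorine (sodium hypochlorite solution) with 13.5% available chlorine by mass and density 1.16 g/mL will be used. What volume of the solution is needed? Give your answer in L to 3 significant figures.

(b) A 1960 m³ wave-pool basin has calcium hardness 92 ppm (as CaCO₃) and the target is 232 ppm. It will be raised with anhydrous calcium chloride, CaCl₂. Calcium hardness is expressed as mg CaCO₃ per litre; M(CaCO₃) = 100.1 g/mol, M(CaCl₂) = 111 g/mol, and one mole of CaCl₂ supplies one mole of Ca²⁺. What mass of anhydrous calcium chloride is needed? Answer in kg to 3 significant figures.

(a) Volume: 1480 m³ = 1,480,000 L.
(a) Chlorine deficit: 9.4 − 1.9 = 7.5 ppm = 7.5 mg/L as Cl₂.
(a) Cl₂ equivalent needed: 7.5 mg/L × 1,480,000 L = 11,100,000 mg = 11,100 g.
(a) Product at 13.5% available chlorine: 11,100 / 0.135 = 82,220 g.
(a) Volume at density 1.16 g/mL: 82,220 g ÷ 1.16 g/mL = 70,880 mL.

(b) Volume: 1960 m³ = 1,960,000 L.
(b) Hardness to add: (232 − 92) = 140 mg/L as CaCO₃ × 1,960,000 L = 274,400 g as CaCO₃.
(b) Moles of Ca²⁺ (1 mol Ca²⁺ ≡ 1 mol CaCO₃): 274,400 / 100.1 g/mol = 2741 mol.
(b) Mass of CaCl₂: 2741 × 111 = 304,300 g.

(a) 70.9 L; (b) 304 kg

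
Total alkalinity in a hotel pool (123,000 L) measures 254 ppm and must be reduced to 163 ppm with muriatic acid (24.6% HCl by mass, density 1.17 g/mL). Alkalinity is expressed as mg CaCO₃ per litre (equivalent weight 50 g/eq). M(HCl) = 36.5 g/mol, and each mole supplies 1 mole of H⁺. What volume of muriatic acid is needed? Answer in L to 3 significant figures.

Alkalinity to neutralize: (254 − 163) = 91 mg/L as CaCO₃ × 123,000 L = 11,190 g as CaCO₃.
Equivalents of H⁺ required: 11,190 ÷ 50 g/eq = 223.9 eq = 223.9 mol HCl.
Mass of HCl: 223.9 × 36.5 = 8171 g.
Mass of 24.6% solution: 8171 / 0.246 = 33,220 g.
Volume: 33,220 g ÷ 1.17 g/mL = 28,390 mL.

28.4 L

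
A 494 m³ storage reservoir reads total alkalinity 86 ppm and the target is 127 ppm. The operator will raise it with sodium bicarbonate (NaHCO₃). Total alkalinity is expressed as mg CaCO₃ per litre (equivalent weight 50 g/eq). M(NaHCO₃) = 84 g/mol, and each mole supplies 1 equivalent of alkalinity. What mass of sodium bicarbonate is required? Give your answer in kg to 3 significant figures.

Volume: 494 m³ = 494,000 L.
Alkalinity to add: (127 − 86) = 41 mg/L as CaCO₃ × 494,000 L = 20,250 g as CaCO₃.
Equivalents: 20,250 g ÷ 50 g/eq = 405.1 eq.
NaHCO₃ supplies 1 eq per mole → 405.1 mol.
Mass: 405.1 mol × 84 g/mol = 34,030 g.

34.0 kg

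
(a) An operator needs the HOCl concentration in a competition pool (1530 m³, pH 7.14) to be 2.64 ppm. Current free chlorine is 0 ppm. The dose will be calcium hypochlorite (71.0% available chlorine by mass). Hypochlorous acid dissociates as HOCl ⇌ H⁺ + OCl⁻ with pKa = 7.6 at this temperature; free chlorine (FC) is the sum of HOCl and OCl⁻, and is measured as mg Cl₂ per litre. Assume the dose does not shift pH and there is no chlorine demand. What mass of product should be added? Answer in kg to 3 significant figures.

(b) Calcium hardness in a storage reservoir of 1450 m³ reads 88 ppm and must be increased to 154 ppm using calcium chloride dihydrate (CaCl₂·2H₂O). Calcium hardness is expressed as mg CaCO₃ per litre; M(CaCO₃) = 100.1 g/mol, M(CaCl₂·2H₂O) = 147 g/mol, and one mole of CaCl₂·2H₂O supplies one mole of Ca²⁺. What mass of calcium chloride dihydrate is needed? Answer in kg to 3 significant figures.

(a) 7.66 kg; (b) 141 kg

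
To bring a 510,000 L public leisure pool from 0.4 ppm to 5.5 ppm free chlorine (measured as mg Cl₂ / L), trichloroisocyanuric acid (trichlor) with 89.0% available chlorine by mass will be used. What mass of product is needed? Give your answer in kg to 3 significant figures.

2.92 kg

Chlorine deficit: 5.5 − 0.4 = 5.1 ppm = 5.1 mg/L as Cl₂.
Cl₂ equivalent needed: 5.1 mg/L × 510,000 L = 2,601,000 mg = 2601 g.
Product at 89.0% available chlorine: 2601 / 0.89 = 2922 g.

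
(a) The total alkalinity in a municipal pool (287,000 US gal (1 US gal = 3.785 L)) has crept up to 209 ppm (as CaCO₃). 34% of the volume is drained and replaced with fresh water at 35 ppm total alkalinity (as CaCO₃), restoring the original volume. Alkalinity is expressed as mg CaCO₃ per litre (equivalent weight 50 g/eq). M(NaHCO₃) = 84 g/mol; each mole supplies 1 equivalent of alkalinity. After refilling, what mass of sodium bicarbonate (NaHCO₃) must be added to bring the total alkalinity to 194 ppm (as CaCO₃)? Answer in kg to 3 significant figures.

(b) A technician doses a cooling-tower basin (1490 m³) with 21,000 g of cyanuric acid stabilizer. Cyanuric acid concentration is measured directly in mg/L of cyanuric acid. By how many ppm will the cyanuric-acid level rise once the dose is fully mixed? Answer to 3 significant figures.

(a) 80.6 kg; (b) 14.1 ppm

(a) Volume: 287,000 US gal × 3.785 L/gal = 1,086,295 L.
(a) After draining 34% and refilling: 209 × 0.66 + 35 × 0.34 = 149.84 ppm.
(a) Deficit to target: 194 − 149.84 = 44.16 mg/L.
(a) As CaCO₃: 44.16 mg/L × 1,086,295 L = 47,970 g; ÷ 50 g/eq ÷ 1 = 959.4 mol NaHCO₃.
(a) Mass: 959.4 × 84 = 80,590 g.

(b) Volume: 1490 m³ = 1,490,000 L.
(b) Rise: 21,000 g / 1,490,000 L × 1000 = 14.09 mg/L.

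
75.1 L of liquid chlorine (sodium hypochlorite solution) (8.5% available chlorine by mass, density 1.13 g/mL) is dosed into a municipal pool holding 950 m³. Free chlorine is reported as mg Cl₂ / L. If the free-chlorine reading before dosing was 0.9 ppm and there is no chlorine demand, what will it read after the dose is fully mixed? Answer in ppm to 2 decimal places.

8.49 ppm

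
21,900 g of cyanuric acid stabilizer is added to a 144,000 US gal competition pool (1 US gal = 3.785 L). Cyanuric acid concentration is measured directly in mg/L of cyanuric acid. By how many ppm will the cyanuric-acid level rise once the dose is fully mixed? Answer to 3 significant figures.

40.2 ppm

Volume: 144,000 US gal × 3.785 L/gal = 545,040 L.
Rise: 21,900 g / 545,040 L × 1000 = 40.18 mg/L.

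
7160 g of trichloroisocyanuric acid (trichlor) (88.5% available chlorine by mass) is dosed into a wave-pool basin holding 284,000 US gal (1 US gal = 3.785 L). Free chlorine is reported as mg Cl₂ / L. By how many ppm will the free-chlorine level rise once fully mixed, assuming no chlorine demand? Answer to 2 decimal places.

5.89 ppm

Volume: 284,000 US gal × 3.785 L/gal = 1,074,940 L.
Available chlorine delivered: 7160 g × 0.885 = 6337 g as Cl₂.
Concentration rise: 6337 g / 1,074,940 L = 5.895 mg/L = 5.89 ppm.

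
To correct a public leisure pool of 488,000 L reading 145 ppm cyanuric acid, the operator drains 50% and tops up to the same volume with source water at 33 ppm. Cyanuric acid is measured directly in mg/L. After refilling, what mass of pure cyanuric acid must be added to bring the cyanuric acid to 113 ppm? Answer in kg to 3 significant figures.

After draining 50% and refilling: 145 × 0.50 + 33 × 0.50 = 89 ppm.
Deficit to target: 113 − 89 = 24 mg/L.
Mass: 24 mg/L × 488,000 L = 11,710 g cyanuric acid.

11.7 kg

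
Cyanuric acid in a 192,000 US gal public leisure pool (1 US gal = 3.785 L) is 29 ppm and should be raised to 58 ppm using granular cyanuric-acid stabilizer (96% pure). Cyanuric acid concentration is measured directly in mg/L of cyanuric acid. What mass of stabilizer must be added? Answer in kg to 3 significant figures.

22.0 kg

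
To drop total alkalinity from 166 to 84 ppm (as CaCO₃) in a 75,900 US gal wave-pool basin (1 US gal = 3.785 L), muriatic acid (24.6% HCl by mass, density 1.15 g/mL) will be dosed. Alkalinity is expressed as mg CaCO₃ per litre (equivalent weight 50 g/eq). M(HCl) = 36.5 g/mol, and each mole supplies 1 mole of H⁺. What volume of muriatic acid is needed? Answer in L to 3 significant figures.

60.8 L

Volume: 75,900 US gal × 3.785 L/gal = 287,282 L.
Alkalinity to neutralize: (166 − 84) = 82 mg/L as CaCO₃ × 287,282 L = 23,560 g as CaCO₃.
Equivalents of H⁺ required: 23,560 ÷ 50 g/eq = 471.1 eq = 471.1 mol HCl.
Mass of HCl: 471.1 × 36.5 = 17,200 g.
Mass of 24.6% solution: 17,200 / 0.246 = 69,910 g.
Volume: 69,910 g ÷ 1.15 g/mL = 60,790 mL.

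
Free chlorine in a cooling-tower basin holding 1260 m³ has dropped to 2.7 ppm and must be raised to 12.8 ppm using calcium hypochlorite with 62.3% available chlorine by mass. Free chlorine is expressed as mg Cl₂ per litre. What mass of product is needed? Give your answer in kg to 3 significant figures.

Volume: 1260 m³ = 1,260,000 L.
Chlorine deficit: 12.8 − 2.7 = 10.1 ppm = 10.1 mg/L as Cl₂.
Cl₂ equivalent needed: 10.1 mg/L × 1,260,000 L = 12,730,000 mg = 12,730 g.
Product at 62.3% available chlorine: 12,730 / 0.623 = 20,430 g.

20.4 kg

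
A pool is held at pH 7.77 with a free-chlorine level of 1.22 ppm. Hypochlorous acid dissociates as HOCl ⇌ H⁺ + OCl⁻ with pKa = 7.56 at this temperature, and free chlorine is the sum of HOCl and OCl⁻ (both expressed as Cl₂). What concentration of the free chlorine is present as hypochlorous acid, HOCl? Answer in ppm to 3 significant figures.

0.465 ppm

[OCl⁻]/[HOCl] = 10^(pH − pKa) = 10^(7.77 − 7.56) = 10^0.21 = 1.622.
Fraction as HOCl = 1 / (1 + 1.622) = 0.3814.
HOCl = 0.3814 × 1.22 ppm = 0.4653 ppm.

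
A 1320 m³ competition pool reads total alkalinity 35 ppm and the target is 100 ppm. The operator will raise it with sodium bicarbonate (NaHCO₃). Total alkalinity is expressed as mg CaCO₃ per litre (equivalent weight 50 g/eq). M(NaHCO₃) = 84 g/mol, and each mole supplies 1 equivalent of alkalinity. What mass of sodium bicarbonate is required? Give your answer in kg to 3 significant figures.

Volume: 1320 m³ = 1,320,000 L.
Alkalinity to add: (100 − 35) = 65 mg/L as CaCO₃ × 1,320,000 L = 85,800 g as CaCO₃.
Equivalents: 85,800 g ÷ 50 g/eq = 1716 eq.
NaHCO₃ supplies 1 eq per mole → 1716 mol.
Mass: 1716 mol × 84 g/mol = 144,100 g.

144 kg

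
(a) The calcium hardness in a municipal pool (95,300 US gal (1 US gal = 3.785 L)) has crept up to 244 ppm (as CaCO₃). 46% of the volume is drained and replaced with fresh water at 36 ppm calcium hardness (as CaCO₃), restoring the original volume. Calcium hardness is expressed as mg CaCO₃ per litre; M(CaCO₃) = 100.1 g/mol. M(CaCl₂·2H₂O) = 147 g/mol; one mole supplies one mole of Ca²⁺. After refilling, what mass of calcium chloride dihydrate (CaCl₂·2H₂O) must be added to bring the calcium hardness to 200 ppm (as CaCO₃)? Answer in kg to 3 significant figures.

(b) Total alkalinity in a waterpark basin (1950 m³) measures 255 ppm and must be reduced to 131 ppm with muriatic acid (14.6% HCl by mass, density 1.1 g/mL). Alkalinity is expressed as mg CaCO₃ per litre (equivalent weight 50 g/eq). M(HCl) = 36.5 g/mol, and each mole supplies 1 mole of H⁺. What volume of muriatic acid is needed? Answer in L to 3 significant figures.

(a) 27.4 kg; (b) 1,100 L

(a) Volume: 95,300 US gal × 3.785 L/gal = 360,710 L.
(a) After draining 46% and refilling: 244 × 0.54 + 36 × 0.46 = 148.32 ppm.
(a) Deficit to target: 200 − 148.32 = 51.68 mg/L.
(a) As CaCO₃: 51.68 mg/L × 360,710 L = 18,640 g; ÷ 100.1 = 186.2 mol Ca²⁺.
(a) Mass: 186.2 × 147 = 27,380 g.

(b) Volume: 1950 m³ = 1,950,000 L.
(b) Alkalinity to neutralize: (255 − 131) = 124 mg/L as CaCO₃ × 1,950,000 L = 241,800 g as CaCO₃.
(b) Equivalents of H⁺ required: 241,800 ÷ 50 g/eq = 4836 eq = 4836 mol HCl.
(b) Mass of HCl: 4836 × 36.5 = 176,500 g.
(b) Mass of 14.6% solution: 176,500 / 0.146 = 1,209,000 g.
(b) Volume: 1,209,000 g ÷ 1.1 g/mL = 1,099,000 mL.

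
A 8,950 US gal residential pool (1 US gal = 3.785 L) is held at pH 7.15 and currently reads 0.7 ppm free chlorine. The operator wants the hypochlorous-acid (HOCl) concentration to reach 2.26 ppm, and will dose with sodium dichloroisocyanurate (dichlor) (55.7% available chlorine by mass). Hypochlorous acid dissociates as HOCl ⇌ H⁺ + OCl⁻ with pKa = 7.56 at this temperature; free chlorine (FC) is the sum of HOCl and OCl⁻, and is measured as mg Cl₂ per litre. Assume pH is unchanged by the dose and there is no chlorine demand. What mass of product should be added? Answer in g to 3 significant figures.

Volume: 8,950 US gal × 3.785 L/gal = 33,876 L.
[OCl⁻]/[HOCl] = 10^(pH − pKa) = 10^(7.15 − 7.56) = 0.389; fraction as HOCl = 1/(1 + 0.389) = 0.7199.
Free chlorine required for 2.26 ppm HOCl: 2.26 / 0.7199 = 3.139 ppm.
FC to add: 3.139 − 0.7 = 2.439 mg/L as Cl₂.
Cl₂ equivalent: 2.439 mg/L × 33,876 L = 82.63 g.
Product at 55.7% available Cl: 82.63 / 0.557 = 148.4 g.

148 g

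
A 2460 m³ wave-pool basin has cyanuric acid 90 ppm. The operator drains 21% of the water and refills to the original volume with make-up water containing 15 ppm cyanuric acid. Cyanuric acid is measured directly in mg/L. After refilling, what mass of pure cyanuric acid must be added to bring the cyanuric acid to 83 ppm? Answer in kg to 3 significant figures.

Volume: 2460 m³ = 2,460,000 L.
After draining 21% and refilling: 90 × 0.79 + 15 × 0.21 = 74.25 ppm.
Deficit to target: 83 − 74.25 = 8.75 mg/L.
Mass: 8.75 mg/L × 2,460,000 L = 21,520 g cyanuric acid.

21.5 kg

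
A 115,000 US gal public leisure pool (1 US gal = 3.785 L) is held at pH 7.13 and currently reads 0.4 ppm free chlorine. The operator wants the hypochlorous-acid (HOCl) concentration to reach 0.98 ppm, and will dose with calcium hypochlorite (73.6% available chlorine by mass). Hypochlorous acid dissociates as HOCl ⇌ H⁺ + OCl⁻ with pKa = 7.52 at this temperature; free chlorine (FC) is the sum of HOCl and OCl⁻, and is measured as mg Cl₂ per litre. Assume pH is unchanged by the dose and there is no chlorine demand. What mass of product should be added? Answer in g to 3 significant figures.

Volume: 115,000 US gal × 3.785 L/gal = 435,275 L.
[OCl⁻]/[HOCl] = 10^(pH − pKa) = 10^(7.13 − 7.52) = 0.4074; fraction as HOCl = 1/(1 + 0.4074) = 0.7105.
Free chlorine required for 0.98 ppm HOCl: 0.98 / 0.7105 = 1.379 ppm.
FC to add: 1.379 − 0.4 = 0.9792 mg/L as Cl₂.
Cl₂ equivalent: 0.9792 mg/L × 435,275 L = 426.2 g.
Product at 73.6% available Cl: 426.2 / 0.736 = 579.1 g.

579 g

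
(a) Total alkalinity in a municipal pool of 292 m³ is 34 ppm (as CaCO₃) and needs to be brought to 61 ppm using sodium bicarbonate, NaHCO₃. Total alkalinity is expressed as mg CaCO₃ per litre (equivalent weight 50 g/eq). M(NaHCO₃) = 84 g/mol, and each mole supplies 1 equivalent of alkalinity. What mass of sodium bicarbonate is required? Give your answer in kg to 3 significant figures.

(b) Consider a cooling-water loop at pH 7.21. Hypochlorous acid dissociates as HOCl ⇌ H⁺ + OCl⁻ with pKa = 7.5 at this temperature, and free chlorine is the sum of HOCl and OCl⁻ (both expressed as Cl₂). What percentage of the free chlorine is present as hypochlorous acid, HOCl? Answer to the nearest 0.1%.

(a) 13.2 kg; (b) 66.1%

(a) Volume: 292 m³ = 292,000 L.
(a) Alkalinity to add: (61 − 34) = 27 mg/L as CaCO₃ × 292,000 L = 7884 g as CaCO₃.
(a) Equivalents: 7884 g ÷ 50 g/eq = 157.7 eq.
(a) NaHCO₃ supplies 1 eq per mole → 157.7 mol.
(a) Mass: 157.7 mol × 84 g/mol = 13,250 g.

(b) [OCl⁻]/[HOCl] = 10^(pH − pKa) = 10^(7.21 − 7.5) = 10^-0.29 = 0.5129.
(b) Fraction as HOCl = 1 / (1 + 0.5129) = 0.661.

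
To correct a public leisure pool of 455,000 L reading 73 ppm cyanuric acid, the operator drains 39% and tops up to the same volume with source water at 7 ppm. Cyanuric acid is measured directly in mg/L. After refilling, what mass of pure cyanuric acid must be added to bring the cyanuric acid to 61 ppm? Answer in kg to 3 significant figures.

After draining 39% and refilling: 73 × 0.61 + 7 × 0.39 = 47.26 ppm.
Deficit to target: 61 − 47.26 = 13.74 mg/L.
Mass: 13.74 mg/L × 455,000 L = 6252 g cyanuric acid.

6.25 kg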